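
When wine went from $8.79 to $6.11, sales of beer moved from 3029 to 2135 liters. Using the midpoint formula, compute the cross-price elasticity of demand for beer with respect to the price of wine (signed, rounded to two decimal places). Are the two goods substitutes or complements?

%ΔQ_{beer} = (2135 − 3029)/avg = -894/2582 = -0.346243…
%ΔP_{wine} = (6.11 − 8.79)/avg = -2.68/7.45 = -0.359731…
E_cross = (-894/2582) / (-2.68/7.45) = 0.9625…
E_cross > 0 ⇒ the goods are substitutes.

0.96; substitutes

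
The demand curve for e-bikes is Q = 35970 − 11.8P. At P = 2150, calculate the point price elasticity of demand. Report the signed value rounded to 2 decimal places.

dQ/dP = −11.8. At P = 2150, Q = 35970 − 11.8(2150) = 10600.
Ed = (dQ/dP)·(P/Q) = −11.8 × (2150/10600) = -2.3933…

-2.39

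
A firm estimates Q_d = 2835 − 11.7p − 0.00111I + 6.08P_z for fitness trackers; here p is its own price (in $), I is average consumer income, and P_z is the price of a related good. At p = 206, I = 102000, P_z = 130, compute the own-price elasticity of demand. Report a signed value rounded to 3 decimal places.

At the given values, Q_d = 2835 − 11.7(206) − 0.00111(102000) + 6.08(130) = 1101.98.
∂Q_d/∂p = −11.7.
E = (-11.7) × (206/1101.98) = -2.18715…

-2.187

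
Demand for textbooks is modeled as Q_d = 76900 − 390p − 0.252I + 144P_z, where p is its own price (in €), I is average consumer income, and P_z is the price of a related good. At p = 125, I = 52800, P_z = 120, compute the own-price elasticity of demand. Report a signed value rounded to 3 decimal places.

-1.518

At the given values, Q_d = 76900 − 390(125) − 0.252(52800) + 144(120) = 32124.4.
∂Q_d/∂p = −390.
E = (-390) × (125/32124.4) = -1.51753…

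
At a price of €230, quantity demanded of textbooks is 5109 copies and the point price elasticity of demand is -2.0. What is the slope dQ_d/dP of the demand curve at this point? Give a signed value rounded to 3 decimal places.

Ed = (dQ_d/dP)·(P/Q_d) ⇒ dQ_d/dP = Ed·Q_d/P = (-2.0)·5109/230 = -44.42608…

-44.426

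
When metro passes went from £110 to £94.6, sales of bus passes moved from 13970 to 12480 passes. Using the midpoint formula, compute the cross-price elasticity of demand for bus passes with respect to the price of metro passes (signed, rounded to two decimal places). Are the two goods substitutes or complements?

0.75; substitutes

%ΔQ_{bus passes} = (12480 − 13970)/avg = -1490/13225 = -0.112665…
%ΔP_{metro passes} = (94.6 − 110)/avg = -15.4/102.3 = -0.150537…
E_cross = (-1490/13225) / (-15.4/102.3) = 0.7484…
E_cross > 0 ⇒ the goods are substitutes.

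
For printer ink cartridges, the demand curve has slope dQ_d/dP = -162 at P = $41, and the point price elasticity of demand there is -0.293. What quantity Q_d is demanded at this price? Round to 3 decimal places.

Ed = (dQ_d/dP)·(P/Q_d) ⇒ Q_d = (dQ_d/dP)·P/Ed = (-162)·41/(-0.293) = 22668.94197…

22668.942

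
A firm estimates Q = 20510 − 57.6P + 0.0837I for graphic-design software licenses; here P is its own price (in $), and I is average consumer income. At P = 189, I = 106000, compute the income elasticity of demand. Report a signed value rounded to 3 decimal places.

0.480

At the given values, Q = 20510 − 57.6(189) + 0.0837(106000) = 18495.8.
∂Q/∂I = 0.0837.
E = (0.0837) × (106000/18495.8) = 0.47968…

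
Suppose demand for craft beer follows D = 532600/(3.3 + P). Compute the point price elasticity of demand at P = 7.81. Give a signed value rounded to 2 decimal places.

dD/dP = −532600/(3.3 + P)² = -4314.92. At P = 7.81, D = 47938.8.
Ed = (dD/dP)·(P/D) = (-4314.92) × (7.81/47938.8) = -0.7029…

-0.70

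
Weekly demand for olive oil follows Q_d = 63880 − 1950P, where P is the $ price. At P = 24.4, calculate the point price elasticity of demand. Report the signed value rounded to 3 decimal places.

dQ_d/dP = −1950. At P = 24.4, Q_d = 63880 − 1950(24.4) = 16300.
Ed = (dQ_d/dP)·(P/Q_d) = −1950 × (24.4/16300) = -2.91901…

-2.919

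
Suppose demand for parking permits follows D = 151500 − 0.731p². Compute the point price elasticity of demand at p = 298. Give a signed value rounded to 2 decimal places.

dD/dp = −2·0.731·p = -435.676. At p = 298, D = 86584.276.
Ed = (dD/dp)·(p/D) = (-435.676) × (298/86584.276) = -1.4994…

-1.50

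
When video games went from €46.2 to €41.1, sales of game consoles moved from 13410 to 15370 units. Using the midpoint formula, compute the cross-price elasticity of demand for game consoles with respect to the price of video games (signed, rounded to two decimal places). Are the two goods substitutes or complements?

-1.17; complements

%ΔQ_{game consoles} = (15370 − 13410)/avg = 1960/14390 = 0.136205…
%ΔP_{video games} = (41.1 − 46.2)/avg = -5.1/43.65 = -0.116838…
E_cross = (1960/14390) / (-5.1/43.65) = -1.1657…
E_cross < 0 ⇒ the goods are complements.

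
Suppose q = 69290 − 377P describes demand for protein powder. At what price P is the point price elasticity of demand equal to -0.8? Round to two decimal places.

81.69

Ed = −377P/(69290 − 377P). Set this equal to -0.8:
377P = 0.8·(69290 − 377P) ⇒ 377P(1 + 0.8) = 0.8·69290
P = 0.8·69290 / (377·1.8) = 81.6858…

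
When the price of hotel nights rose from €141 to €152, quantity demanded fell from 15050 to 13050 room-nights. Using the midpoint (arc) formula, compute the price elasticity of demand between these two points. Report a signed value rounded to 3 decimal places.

-1.896

%ΔQ = (13050 − 15050) / [(15050 + 13050)/2] = -2000/14050 = -0.142348…
%ΔP = (152 − 141) / [(141 + 152)/2] = 11/146.5 = 0.075085…
Arc Ed = %ΔQ / %ΔP = (-2000/14050) / (11/146.5) = -1.89582…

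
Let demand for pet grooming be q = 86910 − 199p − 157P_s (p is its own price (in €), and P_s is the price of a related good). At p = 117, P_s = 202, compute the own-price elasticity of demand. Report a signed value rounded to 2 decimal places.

At the given values, q = 86910 − 199(117) − 157(202) = 31913.
∂q/∂p = −199.
E = (-199) × (117/31913) = -0.7295…

-0.73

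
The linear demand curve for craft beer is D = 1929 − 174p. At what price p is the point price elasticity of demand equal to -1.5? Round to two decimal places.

6.65

Ed = −174p/(1929 − 174p). Set this equal to -1.5:
174p = 1.5·(1929 − 174p) ⇒ 174p(1 + 1.5) = 1.5·1929
p = 1.5·1929 / (174·2.5) = 6.6517…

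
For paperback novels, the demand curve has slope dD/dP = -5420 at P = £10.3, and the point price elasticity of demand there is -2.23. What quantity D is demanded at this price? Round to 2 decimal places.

Ed = (dD/dP)·(P/D) ⇒ D = (dD/dP)·P/Ed = (-5420)·10.3/(-2.23) = 25034.0807…

25034.08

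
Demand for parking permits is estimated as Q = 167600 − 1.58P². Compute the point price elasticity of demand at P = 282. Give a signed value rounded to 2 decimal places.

-5.99

dQ/dP = −2·1.58·P = -891.12. At P = 282, Q = 41952.08.
Ed = (dQ/dP)·(P/Q) = (-891.12) × (282/41952.08) = -5.9900…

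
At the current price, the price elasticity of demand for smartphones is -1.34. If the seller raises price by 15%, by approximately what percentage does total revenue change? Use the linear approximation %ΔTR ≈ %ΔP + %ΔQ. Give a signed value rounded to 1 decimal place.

-5.1%

%ΔQ ≈ Ed × %ΔP = (-1.34) × (+15%) = -20.1000%
%ΔTR ≈ %ΔP + %ΔQ = (+15%) + (-20.1000%) = -5.1000%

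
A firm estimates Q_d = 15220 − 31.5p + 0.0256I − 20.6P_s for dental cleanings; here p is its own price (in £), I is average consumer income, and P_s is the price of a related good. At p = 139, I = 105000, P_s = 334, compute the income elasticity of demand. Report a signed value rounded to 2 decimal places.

At the given values, Q_d = 15220 − 31.5(139) + 0.0256(105000) − 20.6(334) = 6649.1.
∂Q_d/∂I = 0.0256.
E = (0.0256) × (105000/6649.1) = 0.4042…

0.40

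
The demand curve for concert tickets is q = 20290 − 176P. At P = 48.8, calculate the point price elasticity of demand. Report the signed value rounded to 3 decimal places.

dq/dP = −176. At P = 48.8, q = 20290 − 176(48.8) = 11701.2.
Ed = (dq/dP)·(P/q) = −176 × (48.8/11701.2) = -0.73401…

-0.734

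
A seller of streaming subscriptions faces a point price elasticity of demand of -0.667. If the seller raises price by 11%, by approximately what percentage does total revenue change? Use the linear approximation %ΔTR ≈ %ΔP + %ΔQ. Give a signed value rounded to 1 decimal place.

+3.7%

%ΔQ ≈ Ed × %ΔP = (-0.667) × (+11%) = -7.3370%
%ΔTR ≈ %ΔP + %ΔQ = (+11%) + (-7.3370%) = +3.6630%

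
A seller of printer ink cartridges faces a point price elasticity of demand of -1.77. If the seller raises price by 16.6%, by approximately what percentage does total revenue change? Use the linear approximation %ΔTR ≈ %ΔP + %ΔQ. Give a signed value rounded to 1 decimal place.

-12.8%

%ΔQ ≈ Ed × %ΔP = (-1.77) × (+16.6%) = -29.3820%
%ΔTR ≈ %ΔP + %ΔQ = (+16.6%) + (-29.3820%) = -12.7820%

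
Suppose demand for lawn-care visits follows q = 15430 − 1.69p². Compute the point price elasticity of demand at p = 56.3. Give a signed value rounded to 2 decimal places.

dq/dp = −2·1.69·p = -190.294. At p = 56.3, q = 10073.2239.
Ed = (dq/dp)·(p/q) = (-190.294) × (56.3/10073.2239) = -1.0635…

-1.06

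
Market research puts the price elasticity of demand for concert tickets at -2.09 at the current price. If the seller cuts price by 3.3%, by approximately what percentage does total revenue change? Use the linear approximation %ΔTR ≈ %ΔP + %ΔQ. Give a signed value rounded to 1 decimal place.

%ΔQ ≈ Ed × %ΔP = (-2.09) × (-3.3%) = +6.8970%
%ΔTR ≈ %ΔP + %ΔQ = (-3.3%) + (+6.8970%) = +3.5970%

+3.6%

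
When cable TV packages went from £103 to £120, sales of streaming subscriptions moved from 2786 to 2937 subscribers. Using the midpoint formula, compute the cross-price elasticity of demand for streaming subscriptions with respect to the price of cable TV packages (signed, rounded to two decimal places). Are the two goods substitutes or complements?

%ΔQ_{streaming subscriptions} = (2937 − 2786)/avg = 151/2861.5 = 0.052769…
%ΔP_{cable TV packages} = (120 − 103)/avg = 17/111.5 = 0.152466…
E_cross = (151/2861.5) / (17/111.5) = 0.3461…
E_cross > 0 ⇒ the goods are substitutes.

0.35; substitutes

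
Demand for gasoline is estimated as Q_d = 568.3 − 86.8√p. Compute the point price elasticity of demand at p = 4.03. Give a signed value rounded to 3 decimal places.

-0.221

dQ_d/dp = −86.8/(2√p) = -21.6191. At p = 4.03, Q_d = 394.05.
Ed = (dQ_d/dp)·(p/Q_d) = (-21.6191) × (4.03/394.05) = -0.22110…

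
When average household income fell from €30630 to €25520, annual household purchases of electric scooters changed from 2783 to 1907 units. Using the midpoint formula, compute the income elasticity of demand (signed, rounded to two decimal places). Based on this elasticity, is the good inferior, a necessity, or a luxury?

%ΔQ = (1907 − 2783)/[( 2783 + 1907)/2] = -876/2345 = -0.373560…
%ΔIncome = (25520 − 30630)/[( 30630 + 25520)/2] = -5110/28075 = -0.182012…
E_income = (-876/2345) / (-5110/28075) = 2.0523…
E_income > 1 ⇒ normal good, luxury.

2.05; luxury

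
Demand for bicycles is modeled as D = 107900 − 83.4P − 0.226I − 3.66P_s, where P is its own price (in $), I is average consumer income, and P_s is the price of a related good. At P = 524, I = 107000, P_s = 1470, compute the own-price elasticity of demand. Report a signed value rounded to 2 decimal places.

At the given values, D = 107900 − 83.4(524) − 0.226(107000) − 3.66(1470) = 34636.2.
∂D/∂P = −83.4.
E = (-83.4) × (524/34636.2) = -1.2617…

-1.26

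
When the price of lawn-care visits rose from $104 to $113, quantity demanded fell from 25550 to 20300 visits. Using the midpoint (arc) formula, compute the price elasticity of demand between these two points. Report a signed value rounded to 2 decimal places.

%ΔQ = (20300 − 25550) / [(25550 + 20300)/2] = -5250/22925 = -0.229007…
%ΔP = (113 − 104) / [(104 + 113)/2] = 9/108.5 = 0.082949…
Arc Ed = %ΔQ / %ΔP = (-5250/22925) / (9/108.5) = -2.7608…

-2.76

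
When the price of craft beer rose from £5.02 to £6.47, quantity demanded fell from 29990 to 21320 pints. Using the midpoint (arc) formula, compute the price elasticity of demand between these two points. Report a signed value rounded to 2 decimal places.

-1.34

%ΔQ = (21320 − 29990) / [(29990 + 21320)/2] = -8670/25655 = -0.337945…
%ΔP = (6.47 − 5.02) / [(5.02 + 6.47)/2] = 1.45/5.745 = 0.252393…
Arc Ed = %ΔQ / %ΔP = (-8670/25655) / (1.45/5.745) = -1.3389…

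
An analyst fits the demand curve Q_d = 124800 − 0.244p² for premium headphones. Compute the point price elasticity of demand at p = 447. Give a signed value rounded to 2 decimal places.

dQ_d/dp = −2·0.244·p = -218.136. At p = 447, Q_d = 76046.604.
Ed = (dQ_d/dp)·(p/Q_d) = (-218.136) × (447/76046.604) = -1.2821…

-1.28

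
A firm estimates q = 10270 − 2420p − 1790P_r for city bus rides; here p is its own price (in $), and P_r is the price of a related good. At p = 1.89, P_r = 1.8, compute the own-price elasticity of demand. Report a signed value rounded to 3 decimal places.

-1.849

At the given values, q = 10270 − 2420(1.89) − 1790(1.8) = 2474.2.
∂q/∂p = −2420.
E = (-2420) × (1.89/2474.2) = -1.84859…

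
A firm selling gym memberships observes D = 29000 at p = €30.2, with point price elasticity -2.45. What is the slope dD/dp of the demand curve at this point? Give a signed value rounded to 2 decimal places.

Ed = (dD/dp)·(p/D) ⇒ dD/dp = Ed·D/p = (-2.45)·29000/30.2 = -2352.6490…

-2352.65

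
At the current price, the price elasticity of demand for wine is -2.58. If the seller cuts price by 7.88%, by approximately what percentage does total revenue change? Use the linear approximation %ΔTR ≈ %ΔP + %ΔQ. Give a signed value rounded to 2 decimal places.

+12.45%

%ΔQ ≈ Ed × %ΔP = (-2.58) × (-7.88%) = +20.3304%
%ΔTR ≈ %ΔP + %ΔQ = (-7.88%) + (+20.3304%) = +12.4504%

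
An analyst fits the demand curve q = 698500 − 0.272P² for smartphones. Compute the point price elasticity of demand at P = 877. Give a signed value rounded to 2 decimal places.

-0.86

dq/dP = −2·0.272·P = -477.088. At P = 877, q = 489296.912.
Ed = (dq/dP)·(P/q) = (-477.088) × (877/489296.912) = -0.8551…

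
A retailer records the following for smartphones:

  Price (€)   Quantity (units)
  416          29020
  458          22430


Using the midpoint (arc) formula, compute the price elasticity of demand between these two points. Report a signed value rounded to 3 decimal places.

-2.665

%ΔQ = (22430 − 29020) / [(29020 + 22430)/2] = -6590/25725 = -0.256171…
%ΔP = (458 − 416) / [(416 + 458)/2] = 42/437 = 0.096109…
Arc Ed = %ΔQ / %ΔP = (-6590/25725) / (42/437) = -2.66539…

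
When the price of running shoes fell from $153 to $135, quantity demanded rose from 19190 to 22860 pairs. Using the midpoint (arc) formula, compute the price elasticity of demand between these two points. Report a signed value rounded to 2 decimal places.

%ΔQ = (22860 − 19190) / [(19190 + 22860)/2] = 3670/21025 = 0.174554…
%ΔP = (135 − 153) / [(153 + 135)/2] = -18/144 = -0.125
Arc Ed = %ΔQ / %ΔP = (3670/21025) / (-18/144) = -1.3964…

-1.40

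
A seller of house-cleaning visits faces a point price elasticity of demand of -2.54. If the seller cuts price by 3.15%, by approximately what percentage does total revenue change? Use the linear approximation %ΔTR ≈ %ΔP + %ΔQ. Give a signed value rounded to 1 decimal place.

%ΔQ ≈ Ed × %ΔP = (-2.54) × (-3.15%) = +8.0010%
%ΔTR ≈ %ΔP + %ΔQ = (-3.15%) + (+8.0010%) = +4.8510%

+4.9%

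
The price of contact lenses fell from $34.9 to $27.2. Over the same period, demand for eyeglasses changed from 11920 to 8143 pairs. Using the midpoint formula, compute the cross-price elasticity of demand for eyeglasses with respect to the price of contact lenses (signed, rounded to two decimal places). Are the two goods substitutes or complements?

1.52; substitutes

%ΔQ_{eyeglasses} = (8143 − 11920)/avg = -3777/10031.5 = -0.376513…
%ΔP_{contact lenses} = (27.2 − 34.9)/avg = -7.7/31.05 = -0.247987…
E_cross = (-3777/10031.5) / (-7.7/31.05) = 1.5182…
E_cross > 0 ⇒ the goods are substitutes.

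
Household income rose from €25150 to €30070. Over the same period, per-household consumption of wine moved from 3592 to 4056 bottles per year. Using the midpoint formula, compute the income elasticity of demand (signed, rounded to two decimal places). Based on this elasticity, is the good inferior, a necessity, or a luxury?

%ΔQ = (4056 − 3592)/[( 3592 + 4056)/2] = 464/3824 = 0.121338…
%ΔIncome = (30070 − 25150)/[( 25150 + 30070)/2] = 4920/27610 = 0.178196…
E_income = (464/3824) / (4920/27610) = 0.6809…
0 < E_income < 1 ⇒ normal good, necessity.

0.68; necessity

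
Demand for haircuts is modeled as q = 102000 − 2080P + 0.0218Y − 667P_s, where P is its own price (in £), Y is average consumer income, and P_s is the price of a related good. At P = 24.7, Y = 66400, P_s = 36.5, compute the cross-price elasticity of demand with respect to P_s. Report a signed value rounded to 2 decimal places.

-0.88

At the given values, q = 102000 − 2080(24.7) + 0.0218(66400) − 667(36.5) = 27726.02.
∂q/∂P_s = -667.
E = (-667) × (36.5/27726.02) = -0.8780…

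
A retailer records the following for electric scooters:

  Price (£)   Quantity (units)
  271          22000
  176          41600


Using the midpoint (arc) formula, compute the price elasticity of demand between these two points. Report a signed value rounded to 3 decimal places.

%ΔQ = (41600 − 22000) / [(22000 + 41600)/2] = 19600/31800 = 0.616352…
%ΔP = (176 − 271) / [(271 + 176)/2] = -95/223.5 = -0.425055…
Arc Ed = %ΔQ / %ΔP = (19600/31800) / (-95/223.5) = -1.45004…

-1.450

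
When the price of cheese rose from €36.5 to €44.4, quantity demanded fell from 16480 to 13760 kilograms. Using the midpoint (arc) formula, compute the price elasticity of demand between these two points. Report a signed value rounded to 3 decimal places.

%ΔQ = (13760 − 16480) / [(16480 + 13760)/2] = -2720/15120 = -0.179894…
%ΔP = (44.4 − 36.5) / [(36.5 + 44.4)/2] = 7.9/40.45 = 0.195302…
Arc Ed = %ΔQ / %ΔP = (-2720/15120) / (7.9/40.45) = -0.92110…

-0.921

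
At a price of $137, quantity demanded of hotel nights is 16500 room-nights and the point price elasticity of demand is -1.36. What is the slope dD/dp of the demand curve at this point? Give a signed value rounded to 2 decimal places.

Ed = (dD/dp)·(p/D) ⇒ dD/dp = Ed·D/p = (-1.36)·16500/137 = -163.7956…

-163.80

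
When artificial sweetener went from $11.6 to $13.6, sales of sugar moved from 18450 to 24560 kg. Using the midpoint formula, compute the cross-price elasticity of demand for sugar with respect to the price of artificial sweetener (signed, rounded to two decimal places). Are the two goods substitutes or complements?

%ΔQ_{sugar} = (24560 − 18450)/avg = 6110/21505 = 0.284119…
%ΔP_{artificial sweetener} = (13.6 − 11.6)/avg = 2/12.6 = 0.158730…
E_cross = (6110/21505) / (2/12.6) = 1.7899…
E_cross > 0 ⇒ the goods are substitutes.

1.79; substitutes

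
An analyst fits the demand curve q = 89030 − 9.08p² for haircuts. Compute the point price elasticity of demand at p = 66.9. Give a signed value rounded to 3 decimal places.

-1.680

dq/dp = −2·9.08·p = -1214.904. At p = 66.9, q = 48391.4612.
Ed = (dq/dp)·(p/q) = (-1214.904) × (66.9/48391.4612) = -1.67957…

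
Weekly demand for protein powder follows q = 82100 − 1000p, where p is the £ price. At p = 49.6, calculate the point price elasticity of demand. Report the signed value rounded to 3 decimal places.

-1.526

dq/dp = −1000. At p = 49.6, q = 82100 − 1000(49.6) = 32500.
Ed = (dq/dp)·(p/q) = −1000 × (49.6/32500) = -1.52615…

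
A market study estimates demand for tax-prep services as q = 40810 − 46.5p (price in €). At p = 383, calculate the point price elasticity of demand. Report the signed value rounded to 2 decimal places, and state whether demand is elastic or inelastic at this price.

-0.77; inelastic

dq/dp = −46.5. At p = 383, q = 40810 − 46.5(383) = 23000.5.
Ed = (dq/dp)·(p/q) = −46.5 × (383/23000.5) = -0.7743…
|Ed| = 0.77 < 1, so demand is inelastic.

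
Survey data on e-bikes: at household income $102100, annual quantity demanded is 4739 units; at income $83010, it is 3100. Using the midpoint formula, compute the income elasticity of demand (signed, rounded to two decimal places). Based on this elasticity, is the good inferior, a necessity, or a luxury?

%ΔQ = (3100 − 4739)/[( 4739 + 3100)/2] = -1639/3919.5 = -0.418165…
%ΔIncome = (83010 − 102100)/[( 102100 + 83010)/2] = -19090/92555 = -0.206255…
E_income = (-1639/3919.5) / (-19090/92555) = 2.0274…
E_income > 1 ⇒ normal good, luxury.

2.03; luxury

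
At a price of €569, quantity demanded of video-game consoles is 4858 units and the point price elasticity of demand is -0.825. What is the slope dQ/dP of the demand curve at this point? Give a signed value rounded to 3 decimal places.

-7.044

Ed = (dQ/dP)·(P/Q) ⇒ dQ/dP = Ed·Q/P = (-0.825)·4858/569 = -7.04367…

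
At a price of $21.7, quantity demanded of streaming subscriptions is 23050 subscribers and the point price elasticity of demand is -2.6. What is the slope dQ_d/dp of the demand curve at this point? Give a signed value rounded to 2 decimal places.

-2761.75

Ed = (dQ_d/dp)·(p/Q_d) ⇒ dQ_d/dp = Ed·Q_d/p = (-2.6)·23050/21.7 = -2761.7511…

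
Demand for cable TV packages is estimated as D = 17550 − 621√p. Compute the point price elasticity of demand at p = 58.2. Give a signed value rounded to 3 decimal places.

-0.185

dD/dp = −621/(2√p) = -40.7005. At p = 58.2, D = 12812.5.
Ed = (dD/dp)·(p/D) = (-40.7005) × (58.2/12812.5) = -0.18488…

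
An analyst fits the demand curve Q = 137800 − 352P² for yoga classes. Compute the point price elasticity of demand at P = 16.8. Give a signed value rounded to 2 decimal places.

dQ/dP = −2·352·P = -11827.2. At P = 16.8, Q = 38451.52.
Ed = (dQ/dP)·(P/Q) = (-11827.2) × (16.8/38451.52) = -5.1674…

-5.17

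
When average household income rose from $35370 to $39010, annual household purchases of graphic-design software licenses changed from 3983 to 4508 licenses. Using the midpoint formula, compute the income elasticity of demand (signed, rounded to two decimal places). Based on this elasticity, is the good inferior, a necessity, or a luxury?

1.26; luxury

%ΔQ = (4508 − 3983)/[( 3983 + 4508)/2] = 525/4245.5 = 0.123660…
%ΔIncome = (39010 − 35370)/[( 35370 + 39010)/2] = 3640/37190 = 0.097875…
E_income = (525/4245.5) / (3640/37190) = 1.2634…
E_income > 1 ⇒ normal good, luxury.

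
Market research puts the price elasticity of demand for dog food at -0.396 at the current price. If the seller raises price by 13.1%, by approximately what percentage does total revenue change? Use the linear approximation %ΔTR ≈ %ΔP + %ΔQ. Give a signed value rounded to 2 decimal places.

%ΔQ ≈ Ed × %ΔP = (-0.396) × (+13.1%) = -5.1876%
%ΔTR ≈ %ΔP + %ΔQ = (+13.1%) + (-5.1876%) = +7.9124%

+7.91%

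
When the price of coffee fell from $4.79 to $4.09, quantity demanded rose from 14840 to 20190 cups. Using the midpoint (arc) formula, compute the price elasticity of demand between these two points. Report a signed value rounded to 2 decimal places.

-1.94

%ΔQ = (20190 − 14840) / [(14840 + 20190)/2] = 5350/17515 = 0.305452…
%ΔP = (4.09 − 4.79) / [(4.79 + 4.09)/2] = -0.7/4.44 = -0.157657…
Arc Ed = %ΔQ / %ΔP = (5350/17515) / (-0.7/4.44) = -1.9374…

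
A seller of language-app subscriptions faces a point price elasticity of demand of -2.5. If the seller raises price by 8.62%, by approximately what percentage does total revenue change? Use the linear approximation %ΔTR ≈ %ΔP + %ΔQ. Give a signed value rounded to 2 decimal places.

-12.93%

%ΔQ ≈ Ed × %ΔP = (-2.5) × (+8.62%) = -21.5500%
%ΔTR ≈ %ΔP + %ΔQ = (+8.62%) + (-21.5500%) = -12.9300%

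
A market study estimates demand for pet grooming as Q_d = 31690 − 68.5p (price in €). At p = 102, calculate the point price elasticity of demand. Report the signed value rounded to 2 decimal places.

dQ_d/dp = −68.5. At p = 102, Q_d = 31690 − 68.5(102) = 24703.
Ed = (dQ_d/dp)·(p/Q_d) = −68.5 × (102/24703) = -0.2828…

-0.28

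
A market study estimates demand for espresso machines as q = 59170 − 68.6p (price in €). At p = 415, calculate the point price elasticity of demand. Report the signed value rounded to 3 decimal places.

dq/dp = −68.6. At p = 415, q = 59170 − 68.6(415) = 30701.
Ed = (dq/dp)·(p/q) = −68.6 × (415/30701) = -0.92729…

-0.927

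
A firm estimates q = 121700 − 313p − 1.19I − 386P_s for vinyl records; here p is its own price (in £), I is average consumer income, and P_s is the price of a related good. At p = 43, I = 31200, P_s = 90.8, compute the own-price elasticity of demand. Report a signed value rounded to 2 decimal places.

-0.37

At the given values, q = 121700 − 313(43) − 1.19(31200) − 386(90.8) = 36064.2.
∂q/∂p = −313.
E = (-313) × (43/36064.2) = -0.3731…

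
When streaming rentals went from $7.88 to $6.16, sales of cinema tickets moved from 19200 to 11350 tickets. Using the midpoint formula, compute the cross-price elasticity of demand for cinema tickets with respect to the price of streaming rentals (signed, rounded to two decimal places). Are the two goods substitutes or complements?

%ΔQ_{cinema tickets} = (11350 − 19200)/avg = -7850/15275 = -0.513911…
%ΔP_{streaming rentals} = (6.16 − 7.88)/avg = -1.72/7.02 = -0.245014…
E_cross = (-7850/15275) / (-1.72/7.02) = 2.0974…
E_cross > 0 ⇒ the goods are substitutes.

2.10; substitutes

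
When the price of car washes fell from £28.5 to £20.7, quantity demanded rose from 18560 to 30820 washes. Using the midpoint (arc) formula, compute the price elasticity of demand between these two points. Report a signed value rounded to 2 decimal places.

%ΔQ = (30820 − 18560) / [(18560 + 30820)/2] = 12260/24690 = 0.496557…
%ΔP = (20.7 − 28.5) / [(28.5 + 20.7)/2] = -7.8/24.6 = -0.317073…
Arc Ed = %ΔQ / %ΔP = (12260/24690) / (-7.8/24.6) = -1.5660…

-1.57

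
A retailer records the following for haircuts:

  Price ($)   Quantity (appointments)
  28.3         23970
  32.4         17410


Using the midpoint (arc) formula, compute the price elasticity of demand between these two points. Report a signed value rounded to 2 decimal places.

%ΔQ = (17410 − 23970) / [(23970 + 17410)/2] = -6560/20690 = -0.317061…
%ΔP = (32.4 − 28.3) / [(28.3 + 32.4)/2] = 4.1/30.35 = 0.135090…
Arc Ed = %ΔQ / %ΔP = (-6560/20690) / (4.1/30.35) = -2.3470…

-2.35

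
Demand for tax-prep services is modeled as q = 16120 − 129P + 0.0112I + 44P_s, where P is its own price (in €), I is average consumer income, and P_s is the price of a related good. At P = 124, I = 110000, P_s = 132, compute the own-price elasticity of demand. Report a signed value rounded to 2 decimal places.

-2.23

At the given values, q = 16120 − 129(124) + 0.0112(110000) + 44(132) = 7164.
∂q/∂P = −129.
E = (-129) × (124/7164) = -2.2328…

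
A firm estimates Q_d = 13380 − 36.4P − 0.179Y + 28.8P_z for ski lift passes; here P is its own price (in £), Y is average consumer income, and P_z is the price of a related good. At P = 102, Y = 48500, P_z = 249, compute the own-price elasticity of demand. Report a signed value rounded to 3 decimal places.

-0.455

At the given values, Q_d = 13380 − 36.4(102) − 0.179(48500) + 28.8(249) = 8156.9.
∂Q_d/∂P = −36.4.
E = (-36.4) × (102/8156.9) = -0.45517…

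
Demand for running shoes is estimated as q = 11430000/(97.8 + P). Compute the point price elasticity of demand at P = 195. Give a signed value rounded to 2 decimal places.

dq/dP = −11430000/(97.8 + P)² = -133.323. At P = 195, q = 39036.9.
Ed = (dq/dP)·(P/q) = (-133.323) × (195/39036.9) = -0.6659…

-0.67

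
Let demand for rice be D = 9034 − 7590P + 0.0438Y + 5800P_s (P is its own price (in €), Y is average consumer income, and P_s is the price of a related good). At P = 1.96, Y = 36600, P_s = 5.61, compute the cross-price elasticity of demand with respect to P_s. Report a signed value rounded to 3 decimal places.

At the given values, D = 9034 − 7590(1.96) + 0.0438(36600) + 5800(5.61) = 28298.68.
∂D/∂P_s = 5800.
E = (5800) × (5.61/28298.68) = 1.14980…

1.150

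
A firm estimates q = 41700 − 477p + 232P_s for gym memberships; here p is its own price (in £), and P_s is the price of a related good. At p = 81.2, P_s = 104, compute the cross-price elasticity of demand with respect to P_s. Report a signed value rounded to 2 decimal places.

0.89

At the given values, q = 41700 − 477(81.2) + 232(104) = 27095.6.
∂q/∂P_s = 232.
E = (232) × (104/27095.6) = 0.8904…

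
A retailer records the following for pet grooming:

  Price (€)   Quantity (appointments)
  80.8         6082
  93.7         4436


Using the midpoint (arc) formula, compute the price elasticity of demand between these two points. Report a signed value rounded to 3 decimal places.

-2.117

%ΔQ = (4436 − 6082) / [(6082 + 4436)/2] = -1646/5259 = -0.312987…
%ΔP = (93.7 − 80.8) / [(80.8 + 93.7)/2] = 12.9/87.25 = 0.147851…
Arc Ed = %ΔQ / %ΔP = (-1646/5259) / (12.9/87.25) = -2.11690…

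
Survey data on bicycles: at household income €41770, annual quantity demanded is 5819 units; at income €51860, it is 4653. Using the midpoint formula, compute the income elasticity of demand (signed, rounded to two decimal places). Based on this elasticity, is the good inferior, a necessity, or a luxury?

-1.03; inferior

%ΔQ = (4653 − 5819)/[( 5819 + 4653)/2] = -1166/5236 = -0.222689…
%ΔIncome = (51860 − 41770)/[( 41770 + 51860)/2] = 10090/46815 = 0.215529…
E_income = (-1166/5236) / (10090/46815) = -1.0332…
E_income < 0 ⇒ inferior good.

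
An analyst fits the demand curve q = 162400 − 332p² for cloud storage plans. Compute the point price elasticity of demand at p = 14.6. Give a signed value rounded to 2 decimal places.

-1.54

dq/dp = −2·332·p = -9694.4. At p = 14.6, q = 91630.88.
Ed = (dq/dp)·(p/q) = (-9694.4) × (14.6/91630.88) = -1.5446…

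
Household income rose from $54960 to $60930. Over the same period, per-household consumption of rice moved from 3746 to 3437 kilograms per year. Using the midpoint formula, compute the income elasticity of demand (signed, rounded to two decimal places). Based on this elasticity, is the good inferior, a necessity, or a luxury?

-0.84; inferior

%ΔQ = (3437 − 3746)/[( 3746 + 3437)/2] = -309/3591.5 = -0.086036…
%ΔIncome = (60930 − 54960)/[( 54960 + 60930)/2] = 5970/57945 = 0.103028…
E_income = (-309/3591.5) / (5970/57945) = -0.8350…
E_income < 0 ⇒ inferior good.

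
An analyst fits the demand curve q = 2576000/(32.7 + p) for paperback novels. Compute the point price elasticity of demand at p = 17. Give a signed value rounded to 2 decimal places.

dq/dp = −2576000/(32.7 + p)² = -1042.88. At p = 17, q = 51831.
Ed = (dq/dp)·(p/q) = (-1042.88) × (17/51831) = -0.3420…

-0.34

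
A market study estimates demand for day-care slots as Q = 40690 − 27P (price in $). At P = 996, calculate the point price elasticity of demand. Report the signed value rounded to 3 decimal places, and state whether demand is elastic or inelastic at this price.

dQ/dP = −27. At P = 996, Q = 40690 − 27(996) = 13798.
Ed = (dQ/dP)·(P/Q) = −27 × (996/13798) = -1.94897…
|Ed| = 1.949 > 1, so demand is elastic.

-1.949; elastic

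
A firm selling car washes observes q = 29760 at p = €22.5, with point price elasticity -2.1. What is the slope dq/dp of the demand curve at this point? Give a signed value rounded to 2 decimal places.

-2777.60

Ed = (dq/dp)·(p/q) ⇒ dq/dp = Ed·q/p = (-2.1)·29760/22.5 = -2777.6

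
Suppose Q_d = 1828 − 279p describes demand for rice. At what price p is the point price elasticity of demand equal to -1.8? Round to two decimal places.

Ed = −279p/(1828 − 279p). Set this equal to -1.8:
279p = 1.8·(1828 − 279p) ⇒ 279p(1 + 1.8) = 1.8·1828
p = 1.8·1828 / (279·2.8) = 4.2119…

4.21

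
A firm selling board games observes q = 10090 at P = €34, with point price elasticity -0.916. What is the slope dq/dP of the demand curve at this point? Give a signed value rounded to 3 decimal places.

-271.836

Ed = (dq/dP)·(P/q) ⇒ dq/dP = Ed·q/P = (-0.916)·10090/34 = -271.83647…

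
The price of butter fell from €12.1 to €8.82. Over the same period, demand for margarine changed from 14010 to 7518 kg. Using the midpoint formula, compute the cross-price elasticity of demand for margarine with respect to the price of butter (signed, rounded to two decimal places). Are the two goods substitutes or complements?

%ΔQ_{margarine} = (7518 − 14010)/avg = -6492/10764 = -0.603121…
%ΔP_{butter} = (8.82 − 12.1)/avg = -3.28/10.46 = -0.313575…
E_cross = (-6492/10764) / (-3.28/10.46) = 1.9233…
E_cross > 0 ⇒ the goods are substitutes.

1.92; substitutes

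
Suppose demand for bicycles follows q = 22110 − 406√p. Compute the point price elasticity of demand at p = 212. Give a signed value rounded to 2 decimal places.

-0.18

dq/dp = −406/(2√p) = -13.9421. At p = 212, q = 16198.6.
Ed = (dq/dp)·(p/q) = (-13.9421) × (212/16198.6) = -0.1824…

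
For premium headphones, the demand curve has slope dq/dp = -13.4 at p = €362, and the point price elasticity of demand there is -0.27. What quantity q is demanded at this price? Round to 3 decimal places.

17965.926

Ed = (dq/dp)·(p/q) ⇒ q = (dq/dp)·p/Ed = (-13.4)·362/(-0.27) = 17965.92592…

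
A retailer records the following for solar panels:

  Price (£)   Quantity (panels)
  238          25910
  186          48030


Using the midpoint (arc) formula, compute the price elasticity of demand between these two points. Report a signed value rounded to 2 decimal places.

%ΔQ = (48030 − 25910) / [(25910 + 48030)/2] = 22120/36970 = 0.598322…
%ΔP = (186 − 238) / [(238 + 186)/2] = -52/212 = -0.245283…
Arc Ed = %ΔQ / %ΔP = (22120/36970) / (-52/212) = -2.4393…

-2.44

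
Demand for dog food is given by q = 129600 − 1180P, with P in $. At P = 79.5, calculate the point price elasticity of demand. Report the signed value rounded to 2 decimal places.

-2.62

dq/dP = −1180. At P = 79.5, q = 129600 − 1180(79.5) = 35790.
Ed = (dq/dP)·(P/q) = −1180 × (79.5/35790) = -2.6211…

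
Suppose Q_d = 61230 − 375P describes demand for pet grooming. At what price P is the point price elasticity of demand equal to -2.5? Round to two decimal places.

Ed = −375P/(61230 − 375P). Set this equal to -2.5:
375P = 2.5·(61230 − 375P) ⇒ 375P(1 + 2.5) = 2.5·61230
P = 2.5·61230 / (375·3.5) = 116.6285…

116.63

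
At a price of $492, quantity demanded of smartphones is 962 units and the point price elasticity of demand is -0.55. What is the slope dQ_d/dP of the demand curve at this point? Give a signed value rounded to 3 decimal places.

Ed = (dQ_d/dP)·(P/Q_d) ⇒ dQ_d/dP = Ed·Q_d/P = (-0.55)·962/492 = -1.07540…

-1.075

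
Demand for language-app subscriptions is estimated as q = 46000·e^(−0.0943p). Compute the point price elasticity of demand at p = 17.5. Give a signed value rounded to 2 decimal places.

-1.65

dq/dp = −0.0943·q = -832.866. At p = 17.5, q = 8832.09.
Ed = (dq/dp)·(p/q) = (-832.866) × (17.5/8832.09) = -1.6502…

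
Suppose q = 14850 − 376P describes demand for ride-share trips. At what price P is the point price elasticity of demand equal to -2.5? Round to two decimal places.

28.21

Ed = −376P/(14850 − 376P). Set this equal to -2.5:
376P = 2.5·(14850 − 376P) ⇒ 376P(1 + 2.5) = 2.5·14850
P = 2.5·14850 / (376·3.5) = 28.2104…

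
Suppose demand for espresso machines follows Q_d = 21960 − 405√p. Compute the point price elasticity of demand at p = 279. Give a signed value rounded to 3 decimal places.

dQ_d/dp = −405/(2√p) = -12.1234. At p = 279, Q_d = 15195.2.
Ed = (dQ_d/dp)·(p/Q_d) = (-12.1234) × (279/15195.2) = -0.22259…

-0.223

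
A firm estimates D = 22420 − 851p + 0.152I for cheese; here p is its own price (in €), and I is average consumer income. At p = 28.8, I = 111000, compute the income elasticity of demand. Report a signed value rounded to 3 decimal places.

At the given values, D = 22420 − 851(28.8) + 0.152(111000) = 14783.2.
∂D/∂I = 0.152.
E = (0.152) × (111000/14783.2) = 1.14129…

1.141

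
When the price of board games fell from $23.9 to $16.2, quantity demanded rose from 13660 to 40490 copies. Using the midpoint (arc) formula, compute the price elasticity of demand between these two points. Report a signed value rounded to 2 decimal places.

%ΔQ = (40490 − 13660) / [(13660 + 40490)/2] = 26830/27075 = 0.990951…
%ΔP = (16.2 − 23.9) / [(23.9 + 16.2)/2] = -7.7/20.05 = -0.384039…
Arc Ed = %ΔQ / %ΔP = (26830/27075) / (-7.7/20.05) = -2.5803…

-2.58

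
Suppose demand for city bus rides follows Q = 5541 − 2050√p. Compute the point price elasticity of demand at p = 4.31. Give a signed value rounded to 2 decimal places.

-1.66

dQ/dp = −2050/(2√p) = -493.725. At p = 4.31, Q = 1285.09.
Ed = (dQ/dp)·(p/Q) = (-493.725) × (4.31/1285.09) = -1.6558…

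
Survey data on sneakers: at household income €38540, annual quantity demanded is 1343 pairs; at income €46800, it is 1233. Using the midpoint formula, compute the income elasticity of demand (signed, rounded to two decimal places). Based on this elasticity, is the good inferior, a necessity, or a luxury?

-0.44; inferior

%ΔQ = (1233 − 1343)/[( 1343 + 1233)/2] = -110/1288 = -0.085403…
%ΔIncome = (46800 − 38540)/[( 38540 + 46800)/2] = 8260/42670 = 0.193578…
E_income = (-110/1288) / (8260/42670) = -0.4411…
E_income < 0 ⇒ inferior good.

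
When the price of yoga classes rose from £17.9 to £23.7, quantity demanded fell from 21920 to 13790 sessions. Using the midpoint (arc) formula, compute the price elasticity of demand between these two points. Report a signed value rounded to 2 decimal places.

%ΔQ = (13790 − 21920) / [(21920 + 13790)/2] = -8130/17855 = -0.455334…
%ΔP = (23.7 − 17.9) / [(17.9 + 23.7)/2] = 5.8/20.8 = 0.278846…
Arc Ed = %ΔQ / %ΔP = (-8130/17855) / (5.8/20.8) = -1.6329…

-1.63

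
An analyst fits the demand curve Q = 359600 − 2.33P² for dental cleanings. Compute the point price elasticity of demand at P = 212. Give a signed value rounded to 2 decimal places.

-0.82

dQ/dP = −2·2.33·P = -987.92. At P = 212, Q = 254880.48.
Ed = (dQ/dP)·(P/Q) = (-987.92) × (212/254880.48) = -0.8217…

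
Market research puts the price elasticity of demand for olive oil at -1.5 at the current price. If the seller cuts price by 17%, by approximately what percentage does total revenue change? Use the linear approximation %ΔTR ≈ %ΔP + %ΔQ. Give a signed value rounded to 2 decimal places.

%ΔQ ≈ Ed × %ΔP = (-1.5) × (-17%) = +25.5000%
%ΔTR ≈ %ΔP + %ΔQ = (-17%) + (+25.5000%) = +8.5000%

+8.50%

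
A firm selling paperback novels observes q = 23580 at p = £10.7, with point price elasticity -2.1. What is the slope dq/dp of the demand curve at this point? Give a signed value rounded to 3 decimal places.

-4627.850

Ed = (dq/dp)·(p/q) ⇒ dq/dp = Ed·q/p = (-2.1)·23580/10.7 = -4627.85046…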